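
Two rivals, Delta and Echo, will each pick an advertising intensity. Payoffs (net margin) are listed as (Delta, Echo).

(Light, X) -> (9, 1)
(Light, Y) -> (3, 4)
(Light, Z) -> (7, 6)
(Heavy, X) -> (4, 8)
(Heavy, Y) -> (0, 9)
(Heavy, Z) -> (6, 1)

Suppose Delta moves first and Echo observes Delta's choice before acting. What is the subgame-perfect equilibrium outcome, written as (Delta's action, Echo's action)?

Work backward from Echo's decision.
- Light: BR = Z, leader payoff 7.
- Heavy: BR = Y, leader payoff 0.
Maximizing over 7, 0, Delta chooses Light. Subgame-perfect outcome: (Light, Z) with payoffs (7, 6).

(Light, Z)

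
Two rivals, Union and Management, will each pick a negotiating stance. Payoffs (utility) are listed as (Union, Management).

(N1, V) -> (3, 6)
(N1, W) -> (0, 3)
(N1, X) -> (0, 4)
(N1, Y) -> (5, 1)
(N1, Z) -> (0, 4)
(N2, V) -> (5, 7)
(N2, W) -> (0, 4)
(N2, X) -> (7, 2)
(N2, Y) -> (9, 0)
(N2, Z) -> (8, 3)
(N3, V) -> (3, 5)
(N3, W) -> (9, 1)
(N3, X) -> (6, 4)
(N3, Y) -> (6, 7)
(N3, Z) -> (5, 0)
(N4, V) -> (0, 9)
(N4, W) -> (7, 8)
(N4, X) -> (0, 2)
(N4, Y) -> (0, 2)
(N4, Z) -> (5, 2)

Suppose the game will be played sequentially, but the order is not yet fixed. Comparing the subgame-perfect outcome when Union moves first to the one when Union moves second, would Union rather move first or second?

If Union leads: Management's best replies are N1→V, N2→V, N3→Y, N4→V; Union's induced payoffs 3, 5, 6, 0; outcome (N3, Y), payoffs (6, 7).
If Management leads: Union's best replies are V→N2, W→N3, X→N2, Y→N2, Z→N2; Management's induced payoffs 7, 1, 2, 0, 3; outcome (N2, V), payoffs (5, 7).
Union gets 6 moving first and 5 moving second, so Union prefers to move first.

first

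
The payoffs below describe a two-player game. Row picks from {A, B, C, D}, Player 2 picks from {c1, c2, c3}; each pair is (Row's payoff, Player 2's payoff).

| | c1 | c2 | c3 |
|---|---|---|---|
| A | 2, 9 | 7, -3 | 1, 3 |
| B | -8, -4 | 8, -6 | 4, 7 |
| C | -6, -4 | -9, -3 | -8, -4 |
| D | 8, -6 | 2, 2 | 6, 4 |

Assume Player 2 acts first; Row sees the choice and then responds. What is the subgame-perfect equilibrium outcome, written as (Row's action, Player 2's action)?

(D, c3)

Row best-responds to each possible Player 2 move:
- c1: BR = D, leader payoff -6.
- c2: BR = B, leader payoff -6.
- c3: BR = D, leader payoff 4.
Player 2's induced payoffs are -6, -6, 4, so Player 2 commits to c3. Subgame-perfect outcome: (D, c3) with payoffs (6, 4).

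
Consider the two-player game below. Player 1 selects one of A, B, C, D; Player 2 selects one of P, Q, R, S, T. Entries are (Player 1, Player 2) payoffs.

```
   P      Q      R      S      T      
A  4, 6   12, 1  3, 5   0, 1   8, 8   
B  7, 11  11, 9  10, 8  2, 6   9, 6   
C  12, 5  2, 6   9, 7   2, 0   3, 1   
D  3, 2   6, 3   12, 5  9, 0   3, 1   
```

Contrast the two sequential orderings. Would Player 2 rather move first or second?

If Player 1 leads: Player 2's best replies are A→T, B→P, C→R, D→R; Player 1's induced payoffs 8, 7, 9, 12; outcome (D, R), payoffs (12, 5).
If Player 2 leads: Player 1's best replies are P→C, Q→A, R→D, S→D, T→B; Player 2's induced payoffs 5, 1, 5, 0, 6; outcome (B, T), payoffs (9, 6).
Player 2 gets 6 moving first and 5 moving second, so Player 2 prefers to move first.

first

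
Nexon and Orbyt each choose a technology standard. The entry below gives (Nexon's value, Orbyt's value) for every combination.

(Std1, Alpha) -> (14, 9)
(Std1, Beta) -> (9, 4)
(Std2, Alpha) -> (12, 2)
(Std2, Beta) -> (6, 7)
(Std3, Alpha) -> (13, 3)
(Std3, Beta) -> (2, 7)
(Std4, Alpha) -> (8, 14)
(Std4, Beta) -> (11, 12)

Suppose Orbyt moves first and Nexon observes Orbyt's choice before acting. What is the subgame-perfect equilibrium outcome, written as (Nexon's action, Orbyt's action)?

(Std4, Beta)

Nexon best-responds to each possible Orbyt move:
- Alpha: Nexon compares 14, 12, 13, 8 and picks Std1; Orbyt would get 9.
- Beta: Nexon compares 9, 6, 2, 11 and picks Std4; Orbyt would get 12.
Orbyt's induced payoffs are 9, 12, so Orbyt commits to Beta. Subgame-perfect outcome: (Std4, Beta) with payoffs (11, 12).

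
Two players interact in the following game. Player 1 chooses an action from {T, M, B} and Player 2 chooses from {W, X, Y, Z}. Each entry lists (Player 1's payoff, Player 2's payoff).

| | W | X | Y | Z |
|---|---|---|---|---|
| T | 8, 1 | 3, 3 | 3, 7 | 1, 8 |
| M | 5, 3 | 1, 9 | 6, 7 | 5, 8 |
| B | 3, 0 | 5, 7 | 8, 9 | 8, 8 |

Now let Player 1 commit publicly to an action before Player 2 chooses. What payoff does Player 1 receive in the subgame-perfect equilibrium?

Work backward from Player 2's decision.
- T → Player 2 plays Z (best of 1, 3, 7, 8); Player 1 gets 1.
- M → Player 2 plays X (best of 3, 9, 7, 8); Player 1 gets 1.
- B → Player 2 plays Y (best of 0, 7, 9, 8); Player 1 gets 8.
Among 1, 1, 8, the best is 8 at B. Subgame-perfect outcome: (B, Y) with payoffs (8, 9).

8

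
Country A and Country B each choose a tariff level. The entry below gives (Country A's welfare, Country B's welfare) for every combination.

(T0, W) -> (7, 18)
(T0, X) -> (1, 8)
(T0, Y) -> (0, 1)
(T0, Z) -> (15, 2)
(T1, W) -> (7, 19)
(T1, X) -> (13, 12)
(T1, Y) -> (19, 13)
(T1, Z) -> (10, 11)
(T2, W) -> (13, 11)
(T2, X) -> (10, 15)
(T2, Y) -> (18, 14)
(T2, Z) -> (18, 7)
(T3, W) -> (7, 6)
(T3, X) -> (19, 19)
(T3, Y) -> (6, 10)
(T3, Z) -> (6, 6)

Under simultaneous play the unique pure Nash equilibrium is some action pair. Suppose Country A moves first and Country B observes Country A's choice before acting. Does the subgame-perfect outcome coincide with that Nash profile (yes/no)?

Solve by backward induction (Country A leads).
- T0 → Country B plays W (best of 18, 8, 1, 2); Country A gets 7.
- T1 → Country B plays W (best of 19, 12, 13, 11); Country A gets 7.
- T2 → Country B plays X (best of 11, 15, 14, 7); Country A gets 10.
- T3 → Country B plays X (best of 6, 19, 10, 6); Country A gets 19.
Country A's induced payoffs are 7, 7, 10, 19, so Country A commits to T3. Subgame-perfect outcome: (T3, X) with payoffs (19, 19).
Now find the simultaneous Nash equilibrium.
Country A's best replies: W→T2; X→T3; Y→T1; Z→T2.
Country B's best replies: T0→W; T1→W; T2→X; T3→X.
The unique mutual best reply is (T3, X), giving (19, 19).
Sequential outcome (T3, X) coincides with the Nash profile (T3, X).

yes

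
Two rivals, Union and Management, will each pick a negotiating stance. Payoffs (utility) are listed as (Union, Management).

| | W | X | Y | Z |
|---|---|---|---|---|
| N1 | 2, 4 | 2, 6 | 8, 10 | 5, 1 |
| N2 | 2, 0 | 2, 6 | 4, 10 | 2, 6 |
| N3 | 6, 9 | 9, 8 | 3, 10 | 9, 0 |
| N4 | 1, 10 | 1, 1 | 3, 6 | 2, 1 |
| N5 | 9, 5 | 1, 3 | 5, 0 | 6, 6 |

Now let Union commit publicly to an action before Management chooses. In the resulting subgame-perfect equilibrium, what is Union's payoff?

8

Work backward from Management's decision.
- N1 → Management plays Y (best of 4, 6, 10, 1); Union gets 8.
- N2 → Management plays Y (best of 0, 6, 10, 6); Union gets 4.
- N3 → Management plays Y (best of 9, 8, 10, 0); Union gets 3.
- N4 → Management plays W (best of 10, 1, 6, 1); Union gets 1.
- N5 → Management plays Z (best of 5, 3, 0, 6); Union gets 6.
Union's induced payoffs are 8, 4, 3, 1, 6, so Union commits to N1. Subgame-perfect outcome: (N1, Y) with payoffs (8, 10).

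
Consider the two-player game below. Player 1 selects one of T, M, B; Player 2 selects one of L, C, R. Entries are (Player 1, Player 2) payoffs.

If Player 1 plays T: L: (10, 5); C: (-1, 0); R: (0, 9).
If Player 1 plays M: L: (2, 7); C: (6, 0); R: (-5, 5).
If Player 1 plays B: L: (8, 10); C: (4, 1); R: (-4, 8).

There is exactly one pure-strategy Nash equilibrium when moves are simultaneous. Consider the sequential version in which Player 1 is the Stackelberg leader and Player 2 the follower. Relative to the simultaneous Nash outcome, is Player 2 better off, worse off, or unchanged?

better off

Work backward from Player 2's decision.
- T → Player 2 plays R (best of 5, 0, 9); Player 1 gets 0.
- M → Player 2 plays L (best of 7, 0, 5); Player 1 gets 2.
- B → Player 2 plays L (best of 10, 1, 8); Player 1 gets 8.
Among 0, 2, 8, the best is 8 at B. Subgame-perfect outcome: (B, L) with payoffs (8, 10).
Now find the simultaneous Nash equilibrium.
Player 1's best replies: L→T; C→M; R→T.
Player 2's best replies: T→R; M→L; B→L.
The unique mutual best reply is (T, R), giving (0, 9).
Player 2 earns 10 sequentially versus 9 at the Nash outcome: better off.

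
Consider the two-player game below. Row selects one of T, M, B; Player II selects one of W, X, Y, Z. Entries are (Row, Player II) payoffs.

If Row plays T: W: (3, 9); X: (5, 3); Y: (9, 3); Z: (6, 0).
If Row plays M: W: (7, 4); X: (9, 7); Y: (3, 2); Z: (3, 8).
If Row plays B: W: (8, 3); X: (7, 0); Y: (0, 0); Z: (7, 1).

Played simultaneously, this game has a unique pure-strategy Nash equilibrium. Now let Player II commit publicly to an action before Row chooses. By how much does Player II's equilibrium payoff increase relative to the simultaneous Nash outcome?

Work backward from Row's decision.
- W: Row compares 3, 7, 8 and picks B; Player II would get 3.
- X: Row compares 5, 9, 7 and picks M; Player II would get 7.
- Y: Row compares 9, 3, 0 and picks T; Player II would get 3.
- Z: Row compares 6, 3, 7 and picks B; Player II would get 1.
Maximizing over 3, 7, 3, 1, Player II chooses X. Subgame-perfect outcome: (M, X) with payoffs (9, 7).
Now find the simultaneous Nash equilibrium.
Row's best replies: W→B; X→M; Y→T; Z→B.
Player II's best replies: T→W; M→Z; B→W.
Only (B, W) has each player best-responding; Nash payoffs (8, 3).
Player II's commitment gain: 7 − 3 = 4.

4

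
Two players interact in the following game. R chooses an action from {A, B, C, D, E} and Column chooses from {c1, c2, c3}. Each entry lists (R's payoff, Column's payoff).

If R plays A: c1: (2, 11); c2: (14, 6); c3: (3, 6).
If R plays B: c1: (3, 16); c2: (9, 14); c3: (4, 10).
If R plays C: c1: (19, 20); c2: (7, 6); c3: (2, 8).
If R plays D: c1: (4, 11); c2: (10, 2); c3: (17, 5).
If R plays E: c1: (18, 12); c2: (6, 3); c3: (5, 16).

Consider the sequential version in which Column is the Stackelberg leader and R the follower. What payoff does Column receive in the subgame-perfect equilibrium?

20

Work backward from R's decision.
- c1: BR = C, leader payoff 20.
- c2: BR = A, leader payoff 6.
- c3: BR = D, leader payoff 5.
Column's induced payoffs are 20, 6, 5, so Column commits to c1. Subgame-perfect outcome: (C, c1) with payoffs (19, 20).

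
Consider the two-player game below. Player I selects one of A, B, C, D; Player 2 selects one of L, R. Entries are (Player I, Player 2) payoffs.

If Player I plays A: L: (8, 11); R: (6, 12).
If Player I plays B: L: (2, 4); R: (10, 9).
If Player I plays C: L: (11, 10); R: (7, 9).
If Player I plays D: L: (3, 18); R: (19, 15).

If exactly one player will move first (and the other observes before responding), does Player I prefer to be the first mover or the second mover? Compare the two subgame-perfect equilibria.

If Player I leads: Player 2's best replies are A→R, B→R, C→L, D→L; Player I's induced payoffs 6, 10, 11, 3; outcome (C, L), payoffs (11, 10).
If Player 2 leads: Player I's best replies are L→C, R→D; Player 2's induced payoffs 10, 15; outcome (D, R), payoffs (19, 15).
Player I gets 11 moving first and 19 moving second, so Player I prefers to move second.

second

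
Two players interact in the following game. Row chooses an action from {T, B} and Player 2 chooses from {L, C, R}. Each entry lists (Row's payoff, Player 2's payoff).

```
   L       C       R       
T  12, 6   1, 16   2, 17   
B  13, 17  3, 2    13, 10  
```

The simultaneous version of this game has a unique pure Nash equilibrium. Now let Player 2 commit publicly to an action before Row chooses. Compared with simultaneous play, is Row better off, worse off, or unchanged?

unchanged

Row best-responds to each possible Player 2 move:
- L: BR = B, leader payoff 17.
- C: BR = B, leader payoff 2.
- R: BR = B, leader payoff 10.
Player 2's induced payoffs are 17, 2, 10, so Player 2 commits to L. Subgame-perfect outcome: (B, L) with payoffs (13, 17).
For the simultaneous game, intersect best replies.
Row's best replies: L→B; C→B; R→B.
Player 2's best replies: T→R; B→L.
Only (B, L) has each player best-responding; Nash payoffs (13, 17).
Row earns 13 sequentially versus 13 at the Nash outcome: unchanged.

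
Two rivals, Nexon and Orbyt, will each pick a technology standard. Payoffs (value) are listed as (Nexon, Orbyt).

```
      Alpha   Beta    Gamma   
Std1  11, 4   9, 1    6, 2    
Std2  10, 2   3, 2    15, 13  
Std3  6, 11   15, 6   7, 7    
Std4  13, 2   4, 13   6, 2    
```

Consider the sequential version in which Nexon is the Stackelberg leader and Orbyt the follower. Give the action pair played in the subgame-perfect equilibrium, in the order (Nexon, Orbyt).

Backward induction with Nexon moving first.
- Std1: Orbyt compares 4, 1, 2 and picks Alpha; Nexon would get 11.
- Std2: Orbyt compares 2, 2, 13 and picks Gamma; Nexon would get 15.
- Std3: Orbyt compares 11, 6, 7 and picks Alpha; Nexon would get 6.
- Std4: Orbyt compares 2, 13, 2 and picks Beta; Nexon would get 4.
Maximizing over 11, 15, 6, 4, Nexon chooses Std2. Subgame-perfect outcome: (Std2, Gamma) with payoffs (15, 13).

(Std2, Gamma)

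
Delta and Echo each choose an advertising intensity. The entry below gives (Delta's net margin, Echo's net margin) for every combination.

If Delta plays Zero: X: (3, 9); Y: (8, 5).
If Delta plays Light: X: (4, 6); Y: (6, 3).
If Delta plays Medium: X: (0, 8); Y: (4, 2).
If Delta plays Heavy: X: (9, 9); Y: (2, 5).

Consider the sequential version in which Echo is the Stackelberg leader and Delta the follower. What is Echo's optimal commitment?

X

Solve by backward induction (Echo leads).
- X: Delta compares 3, 4, 0, 9 and picks Heavy; Echo would get 9.
- Y: Delta compares 8, 6, 4, 2 and picks Zero; Echo would get 5.
Maximizing over 9, 5, Echo chooses X. Subgame-perfect outcome: (Heavy, X) with payoffs (9, 9).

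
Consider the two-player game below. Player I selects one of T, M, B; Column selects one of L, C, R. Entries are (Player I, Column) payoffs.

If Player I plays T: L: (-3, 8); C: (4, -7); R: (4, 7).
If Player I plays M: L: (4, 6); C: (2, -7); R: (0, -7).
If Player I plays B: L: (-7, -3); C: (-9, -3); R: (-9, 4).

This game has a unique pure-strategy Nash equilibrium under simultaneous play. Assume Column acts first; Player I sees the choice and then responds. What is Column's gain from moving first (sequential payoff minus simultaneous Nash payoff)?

1

Work backward from Player I's decision.
- L: BR = M, leader payoff 6.
- C: BR = T, leader payoff -7.
- R: BR = T, leader payoff 7.
Among 6, -7, 7, the best is 7 at R. Subgame-perfect outcome: (T, R) with payoffs (4, 7).
For the simultaneous game, intersect best replies.
Player I's best replies: L→M; C→T; R→T.
Column's best replies: T→L; M→L; B→R.
The unique mutual best reply is (M, L), giving (4, 6).
Column's commitment gain: 7 − 6 = 1.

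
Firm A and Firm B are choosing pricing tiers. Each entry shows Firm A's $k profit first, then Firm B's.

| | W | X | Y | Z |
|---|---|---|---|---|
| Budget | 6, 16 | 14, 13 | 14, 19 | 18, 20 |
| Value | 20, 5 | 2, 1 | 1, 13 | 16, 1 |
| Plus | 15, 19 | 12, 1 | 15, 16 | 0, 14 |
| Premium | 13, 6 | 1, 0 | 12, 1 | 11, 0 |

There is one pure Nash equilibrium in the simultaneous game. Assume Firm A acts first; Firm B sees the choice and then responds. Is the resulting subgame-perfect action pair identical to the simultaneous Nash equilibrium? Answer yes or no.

Work backward from Firm B's decision.
- Budget: Firm B compares 16, 13, 19, 20 and picks Z; Firm A would get 18.
- Value: Firm B compares 5, 1, 13, 1 and picks Y; Firm A would get 1.
- Plus: Firm B compares 19, 1, 16, 14 and picks W; Firm A would get 15.
- Premium: Firm B compares 6, 0, 1, 0 and picks W; Firm A would get 13.
Firm A's induced payoffs are 18, 1, 15, 13, so Firm A commits to Budget. Subgame-perfect outcome: (Budget, Z) with payoffs (18, 20).
For the simultaneous game, intersect best replies.
Firm A's best replies: W→Value; X→Budget; Y→Plus; Z→Budget.
Firm B's best replies: Budget→Z; Value→Y; Plus→W; Premium→W.
The unique mutual best reply is (Budget, Z), giving (18, 20).
Sequential outcome (Budget, Z) coincides with the Nash profile (Budget, Z).

yes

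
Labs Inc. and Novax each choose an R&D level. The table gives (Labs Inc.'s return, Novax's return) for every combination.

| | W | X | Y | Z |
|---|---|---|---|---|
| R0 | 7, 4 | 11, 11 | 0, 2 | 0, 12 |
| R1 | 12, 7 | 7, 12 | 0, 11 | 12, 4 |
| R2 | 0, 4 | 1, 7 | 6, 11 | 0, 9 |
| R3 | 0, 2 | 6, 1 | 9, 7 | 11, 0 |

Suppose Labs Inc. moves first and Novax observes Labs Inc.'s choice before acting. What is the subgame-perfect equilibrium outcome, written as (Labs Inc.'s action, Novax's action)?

(R3, Y)

Novax best-responds to each possible Labs Inc. move:
- R0: Novax compares 4, 11, 2, 12 and picks Z; Labs Inc. would get 0.
- R1: Novax compares 7, 12, 11, 4 and picks X; Labs Inc. would get 7.
- R2: Novax compares 4, 7, 11, 9 and picks Y; Labs Inc. would get 6.
- R3: Novax compares 2, 1, 7, 0 and picks Y; Labs Inc. would get 9.
Maximizing over 0, 7, 6, 9, Labs Inc. chooses R3. Subgame-perfect outcome: (R3, Y) with payoffs (9, 7).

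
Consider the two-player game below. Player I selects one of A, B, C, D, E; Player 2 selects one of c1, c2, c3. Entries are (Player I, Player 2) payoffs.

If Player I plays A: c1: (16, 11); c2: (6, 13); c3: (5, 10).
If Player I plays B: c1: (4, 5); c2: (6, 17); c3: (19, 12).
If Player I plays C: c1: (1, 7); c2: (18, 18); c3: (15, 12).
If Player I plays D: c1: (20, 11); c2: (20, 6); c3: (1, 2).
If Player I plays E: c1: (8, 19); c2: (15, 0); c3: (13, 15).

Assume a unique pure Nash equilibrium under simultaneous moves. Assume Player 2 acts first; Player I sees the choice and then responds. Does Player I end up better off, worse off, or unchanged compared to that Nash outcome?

Work backward from Player I's decision.
- c1: BR = D, leader payoff 11.
- c2: BR = D, leader payoff 6.
- c3: BR = B, leader payoff 12.
Player 2's induced payoffs are 11, 6, 12, so Player 2 commits to c3. Subgame-perfect outcome: (B, c3) with payoffs (19, 12).
Under simultaneous play:
Player I's best replies: c1→D; c2→D; c3→B.
Player 2's best replies: A→c2; B→c2; C→c2; D→c1; E→c1.
The unique mutual best reply is (D, c1), giving (20, 11).
Player I earns 19 sequentially versus 20 at the Nash outcome: worse off.

worse off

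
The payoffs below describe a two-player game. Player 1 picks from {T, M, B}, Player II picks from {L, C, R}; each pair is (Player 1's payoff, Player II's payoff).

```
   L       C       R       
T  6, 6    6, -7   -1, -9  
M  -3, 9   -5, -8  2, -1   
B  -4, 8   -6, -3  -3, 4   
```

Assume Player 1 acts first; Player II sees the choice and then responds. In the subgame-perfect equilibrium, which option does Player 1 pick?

T

Solve by backward induction (Player 1 leads).
- T: Player II compares 6, -7, -9 and picks L; Player 1 would get 6.
- M: Player II compares 9, -8, -1 and picks L; Player 1 would get -3.
- B: Player II compares 8, -3, 4 and picks L; Player 1 would get -4.
Maximizing over 6, -3, -4, Player 1 chooses T. Subgame-perfect outcome: (T, L) with payoffs (6, 6).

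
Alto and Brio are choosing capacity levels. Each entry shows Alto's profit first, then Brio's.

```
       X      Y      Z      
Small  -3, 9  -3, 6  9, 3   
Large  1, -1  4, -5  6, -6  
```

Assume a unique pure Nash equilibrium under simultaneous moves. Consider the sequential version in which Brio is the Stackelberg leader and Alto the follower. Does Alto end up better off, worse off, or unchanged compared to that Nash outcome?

better off

Solve by backward induction (Brio leads).
- X: Alto compares -3, 1 and picks Large; Brio would get -1.
- Y: Alto compares -3, 4 and picks Large; Brio would get -5.
- Z: Alto compares 9, 6 and picks Small; Brio would get 3.
Among -1, -5, 3, the best is 3 at Z. Subgame-perfect outcome: (Small, Z) with payoffs (9, 3).
Now find the simultaneous Nash equilibrium.
Alto's best replies: X→Large; Y→Large; Z→Small.
Brio's best replies: Small→X; Large→X.
The unique mutual best reply is (Large, X), giving (1, -1).
Alto earns 9 sequentially versus 1 at the Nash outcome: better off.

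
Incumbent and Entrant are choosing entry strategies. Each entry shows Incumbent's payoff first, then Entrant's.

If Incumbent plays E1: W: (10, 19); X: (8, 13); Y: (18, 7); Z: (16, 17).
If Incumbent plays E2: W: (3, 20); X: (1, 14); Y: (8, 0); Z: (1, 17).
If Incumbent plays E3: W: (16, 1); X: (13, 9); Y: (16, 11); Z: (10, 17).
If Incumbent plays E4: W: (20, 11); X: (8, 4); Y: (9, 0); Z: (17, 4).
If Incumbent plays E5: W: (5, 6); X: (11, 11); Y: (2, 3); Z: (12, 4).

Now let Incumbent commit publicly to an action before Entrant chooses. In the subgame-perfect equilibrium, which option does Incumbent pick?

E4

Solve by backward induction (Incumbent leads).
- E1: BR = W, leader payoff 10.
- E2: BR = W, leader payoff 3.
- E3: BR = Z, leader payoff 10.
- E4: BR = W, leader payoff 20.
- E5: BR = X, leader payoff 11.
Among 10, 3, 10, 20, 11, the best is 20 at E4. Subgame-perfect outcome: (E4, W) with payoffs (20, 11).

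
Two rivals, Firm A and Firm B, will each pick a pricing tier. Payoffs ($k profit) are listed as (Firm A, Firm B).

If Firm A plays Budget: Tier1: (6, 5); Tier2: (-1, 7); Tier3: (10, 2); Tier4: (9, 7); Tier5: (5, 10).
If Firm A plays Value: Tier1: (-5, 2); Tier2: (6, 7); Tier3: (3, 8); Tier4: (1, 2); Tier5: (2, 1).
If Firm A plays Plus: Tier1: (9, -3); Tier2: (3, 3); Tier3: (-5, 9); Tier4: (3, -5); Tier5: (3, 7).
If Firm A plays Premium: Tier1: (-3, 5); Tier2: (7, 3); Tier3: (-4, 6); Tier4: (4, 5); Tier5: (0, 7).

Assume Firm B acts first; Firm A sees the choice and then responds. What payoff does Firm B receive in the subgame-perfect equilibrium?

Work backward from Firm A's decision.
- Tier1: BR = Plus, leader payoff -3.
- Tier2: BR = Premium, leader payoff 3.
- Tier3: BR = Budget, leader payoff 2.
- Tier4: BR = Budget, leader payoff 7.
- Tier5: BR = Budget, leader payoff 10.
Among -3, 3, 2, 7, 10, the best is 10 at Tier5. Subgame-perfect outcome: (Budget, Tier5) with payoffs (5, 10).

10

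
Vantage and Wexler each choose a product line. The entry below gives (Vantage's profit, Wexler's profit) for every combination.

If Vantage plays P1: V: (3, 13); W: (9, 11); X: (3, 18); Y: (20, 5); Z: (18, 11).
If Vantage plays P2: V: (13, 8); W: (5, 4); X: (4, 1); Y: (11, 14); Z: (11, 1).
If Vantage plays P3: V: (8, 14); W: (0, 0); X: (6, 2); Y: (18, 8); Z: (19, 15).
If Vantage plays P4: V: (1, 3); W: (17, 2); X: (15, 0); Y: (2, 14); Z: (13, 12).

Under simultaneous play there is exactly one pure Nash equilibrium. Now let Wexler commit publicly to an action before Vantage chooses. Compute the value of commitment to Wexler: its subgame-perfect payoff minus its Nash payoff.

0

Backward induction with Wexler moving first.
- V: Vantage compares 3, 13, 8, 1 and picks P2; Wexler would get 8.
- W: Vantage compares 9, 5, 0, 17 and picks P4; Wexler would get 2.
- X: Vantage compares 3, 4, 6, 15 and picks P4; Wexler would get 0.
- Y: Vantage compares 20, 11, 18, 2 and picks P1; Wexler would get 5.
- Z: Vantage compares 18, 11, 19, 13 and picks P3; Wexler would get 15.
Wexler's induced payoffs are 8, 2, 0, 5, 15, so Wexler commits to Z. Subgame-perfect outcome: (P3, Z) with payoffs (19, 15).
For the simultaneous game, intersect best replies.
Vantage's best replies: V→P2; W→P4; X→P4; Y→P1; Z→P3.
Wexler's best replies: P1→X; P2→Y; P3→Z; P4→Y.
The unique mutual best reply is (P3, Z), giving (19, 15).
Wexler's commitment gain: 15 − 15 = 0.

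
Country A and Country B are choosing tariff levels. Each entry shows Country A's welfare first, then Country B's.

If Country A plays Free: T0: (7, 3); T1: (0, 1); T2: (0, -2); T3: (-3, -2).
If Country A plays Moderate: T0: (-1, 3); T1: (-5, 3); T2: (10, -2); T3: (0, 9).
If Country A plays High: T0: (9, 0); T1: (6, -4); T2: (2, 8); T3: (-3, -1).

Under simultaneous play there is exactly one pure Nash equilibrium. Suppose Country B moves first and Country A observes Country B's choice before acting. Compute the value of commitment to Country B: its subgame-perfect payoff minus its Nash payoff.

0

Backward induction with Country B moving first.
- T0: BR = High, leader payoff 0.
- T1: BR = High, leader payoff -4.
- T2: BR = Moderate, leader payoff -2.
- T3: BR = Moderate, leader payoff 9.
Among 0, -4, -2, 9, the best is 9 at T3. Subgame-perfect outcome: (Moderate, T3) with payoffs (0, 9).
Now find the simultaneous Nash equilibrium.
Country A's best replies: T0→High; T1→High; T2→Moderate; T3→Moderate.
Country B's best replies: Free→T0; Moderate→T3; High→T2.
Only (Moderate, T3) has each player best-responding; Nash payoffs (0, 9).
Country B's commitment gain: 9 − 9 = 0.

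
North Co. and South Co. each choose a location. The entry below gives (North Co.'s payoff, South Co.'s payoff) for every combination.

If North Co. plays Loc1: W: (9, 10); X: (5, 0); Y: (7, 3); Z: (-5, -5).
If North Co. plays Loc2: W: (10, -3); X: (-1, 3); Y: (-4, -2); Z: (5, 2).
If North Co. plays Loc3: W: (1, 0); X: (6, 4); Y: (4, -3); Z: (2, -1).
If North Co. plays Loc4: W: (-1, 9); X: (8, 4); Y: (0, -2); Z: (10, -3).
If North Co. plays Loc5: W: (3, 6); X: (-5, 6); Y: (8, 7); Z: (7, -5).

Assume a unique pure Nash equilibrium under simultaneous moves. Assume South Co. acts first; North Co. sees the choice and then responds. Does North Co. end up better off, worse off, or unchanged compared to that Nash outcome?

unchanged

Backward induction with South Co. moving first.
- W → North Co. plays Loc2 (best of 9, 10, 1, -1, 3); South Co. gets -3.
- X → North Co. plays Loc4 (best of 5, -1, 6, 8, -5); South Co. gets 4.
- Y → North Co. plays Loc5 (best of 7, -4, 4, 0, 8); South Co. gets 7.
- Z → North Co. plays Loc4 (best of -5, 5, 2, 10, 7); South Co. gets -3.
Maximizing over -3, 4, 7, -3, South Co. chooses Y. Subgame-perfect outcome: (Loc5, Y) with payoffs (8, 7).
For the simultaneous game, intersect best replies.
North Co.'s best replies: W→Loc2; X→Loc4; Y→Loc5; Z→Loc4.
South Co.'s best replies: Loc1→W; Loc2→X; Loc3→X; Loc4→W; Loc5→Y.
Only (Loc5, Y) has each player best-responding; Nash payoffs (8, 7).
North Co. earns 8 sequentially versus 8 at the Nash outcome: unchanged.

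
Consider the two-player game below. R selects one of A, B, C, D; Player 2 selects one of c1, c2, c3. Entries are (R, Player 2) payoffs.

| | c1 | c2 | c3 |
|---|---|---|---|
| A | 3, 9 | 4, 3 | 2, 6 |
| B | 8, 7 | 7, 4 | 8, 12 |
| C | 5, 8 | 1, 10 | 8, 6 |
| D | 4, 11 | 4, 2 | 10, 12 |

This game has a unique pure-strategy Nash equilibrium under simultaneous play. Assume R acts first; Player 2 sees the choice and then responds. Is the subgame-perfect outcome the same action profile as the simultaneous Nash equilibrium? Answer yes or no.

Solve by backward induction (R leads).
- A: Player 2 compares 9, 3, 6 and picks c1; R would get 3.
- B: Player 2 compares 7, 4, 12 and picks c3; R would get 8.
- C: Player 2 compares 8, 10, 6 and picks c2; R would get 1.
- D: Player 2 compares 11, 2, 12 and picks c3; R would get 10.
R's induced payoffs are 3, 8, 1, 10, so R commits to D. Subgame-perfect outcome: (D, c3) with payoffs (10, 12).
Under simultaneous play:
R's best replies: c1→B; c2→B; c3→D.
Player 2's best replies: A→c1; B→c3; C→c2; D→c3.
The unique mutual best reply is (D, c3), giving (10, 12).
Sequential outcome (D, c3) coincides with the Nash profile (D, c3).

yes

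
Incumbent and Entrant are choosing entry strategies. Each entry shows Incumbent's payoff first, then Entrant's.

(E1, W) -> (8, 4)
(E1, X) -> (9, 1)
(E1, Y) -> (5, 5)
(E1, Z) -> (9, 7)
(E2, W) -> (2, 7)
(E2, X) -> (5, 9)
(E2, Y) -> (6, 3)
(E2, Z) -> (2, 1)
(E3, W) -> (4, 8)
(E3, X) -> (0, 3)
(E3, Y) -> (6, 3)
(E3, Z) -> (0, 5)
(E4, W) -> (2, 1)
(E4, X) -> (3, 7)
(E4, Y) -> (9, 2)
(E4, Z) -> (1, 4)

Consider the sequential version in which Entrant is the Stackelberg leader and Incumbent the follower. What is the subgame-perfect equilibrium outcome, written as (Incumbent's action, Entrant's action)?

(E1, Z)

Incumbent best-responds to each possible Entrant move:
- W: Incumbent compares 8, 2, 4, 2 and picks E1; Entrant would get 4.
- X: Incumbent compares 9, 5, 0, 3 and picks E1; Entrant would get 1.
- Y: Incumbent compares 5, 6, 6, 9 and picks E4; Entrant would get 2.
- Z: Incumbent compares 9, 2, 0, 1 and picks E1; Entrant would get 7.
Among 4, 1, 2, 7, the best is 7 at Z. Subgame-perfect outcome: (E1, Z) with payoffs (9, 7).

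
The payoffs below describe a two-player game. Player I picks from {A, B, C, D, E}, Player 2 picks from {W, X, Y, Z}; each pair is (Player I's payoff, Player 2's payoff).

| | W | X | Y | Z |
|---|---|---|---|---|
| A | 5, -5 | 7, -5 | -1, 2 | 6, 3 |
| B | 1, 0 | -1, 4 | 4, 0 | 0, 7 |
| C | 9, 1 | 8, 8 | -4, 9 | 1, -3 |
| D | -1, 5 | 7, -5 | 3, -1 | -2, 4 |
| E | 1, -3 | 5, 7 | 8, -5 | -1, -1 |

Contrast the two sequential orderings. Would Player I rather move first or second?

If Player I leads: Player 2's best replies are A→Z, B→Z, C→Y, D→W, E→X; Player I's induced payoffs 6, 0, -4, -1, 5; outcome (A, Z), payoffs (6, 3).
If Player 2 leads: Player I's best replies are W→C, X→C, Y→E, Z→A; Player 2's induced payoffs 1, 8, -5, 3; outcome (C, X), payoffs (8, 8).
Player I gets 6 moving first and 8 moving second, so Player I prefers to move second.

second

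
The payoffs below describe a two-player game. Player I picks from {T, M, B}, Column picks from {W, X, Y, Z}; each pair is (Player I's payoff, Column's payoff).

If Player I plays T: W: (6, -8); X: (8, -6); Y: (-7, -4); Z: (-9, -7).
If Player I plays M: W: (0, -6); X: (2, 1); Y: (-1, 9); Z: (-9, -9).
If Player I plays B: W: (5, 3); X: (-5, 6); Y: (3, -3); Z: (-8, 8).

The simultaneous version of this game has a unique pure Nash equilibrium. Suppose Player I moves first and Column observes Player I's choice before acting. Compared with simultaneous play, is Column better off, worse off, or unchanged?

Work backward from Column's decision.
- T: Column compares -8, -6, -4, -7 and picks Y; Player I would get -7.
- M: Column compares -6, 1, 9, -9 and picks Y; Player I would get -1.
- B: Column compares 3, 6, -3, 8 and picks Z; Player I would get -8.
Player I's induced payoffs are -7, -1, -8, so Player I commits to M. Subgame-perfect outcome: (M, Y) with payoffs (-1, 9).
Now find the simultaneous Nash equilibrium.
Player I's best replies: W→T; X→T; Y→B; Z→B.
Column's best replies: T→Y; M→Y; B→Z.
Only (B, Z) has each player best-responding; Nash payoffs (-8, 8).
Column earns 9 sequentially versus 8 at the Nash outcome: better off.

better off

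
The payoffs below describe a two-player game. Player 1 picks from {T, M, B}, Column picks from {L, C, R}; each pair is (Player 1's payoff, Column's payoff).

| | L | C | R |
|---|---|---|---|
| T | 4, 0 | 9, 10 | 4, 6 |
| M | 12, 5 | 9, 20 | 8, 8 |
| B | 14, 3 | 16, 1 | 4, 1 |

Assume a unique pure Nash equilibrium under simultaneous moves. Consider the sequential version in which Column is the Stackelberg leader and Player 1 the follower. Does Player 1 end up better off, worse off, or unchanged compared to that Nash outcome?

Player 1 best-responds to each possible Column move:
- L → Player 1 plays B (best of 4, 12, 14); Column gets 3.
- C → Player 1 plays B (best of 9, 9, 16); Column gets 1.
- R → Player 1 plays M (best of 4, 8, 4); Column gets 8.
Column's induced payoffs are 3, 1, 8, so Column commits to R. Subgame-perfect outcome: (M, R) with payoffs (8, 8).
Under simultaneous play:
Player 1's best replies: L→B; C→B; R→M.
Column's best replies: T→C; M→C; B→L.
The unique mutual best reply is (B, L), giving (14, 3).
Player 1 earns 8 sequentially versus 14 at the Nash outcome: worse off.

worse off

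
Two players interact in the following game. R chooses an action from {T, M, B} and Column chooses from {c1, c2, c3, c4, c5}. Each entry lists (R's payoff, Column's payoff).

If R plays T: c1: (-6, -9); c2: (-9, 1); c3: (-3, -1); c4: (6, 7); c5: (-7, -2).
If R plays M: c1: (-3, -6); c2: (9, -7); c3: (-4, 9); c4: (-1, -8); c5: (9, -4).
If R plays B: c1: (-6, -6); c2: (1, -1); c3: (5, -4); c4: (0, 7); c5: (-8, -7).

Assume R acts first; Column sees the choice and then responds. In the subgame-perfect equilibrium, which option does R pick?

Solve by backward induction (R leads).
- T: Column compares -9, 1, -1, 7, -2 and picks c4; R would get 6.
- M: Column compares -6, -7, 9, -8, -4 and picks c3; R would get -4.
- B: Column compares -6, -1, -4, 7, -7 and picks c4; R would get 0.
R's induced payoffs are 6, -4, 0, so R commits to T. Subgame-perfect outcome: (T, c4) with payoffs (6, 7).

T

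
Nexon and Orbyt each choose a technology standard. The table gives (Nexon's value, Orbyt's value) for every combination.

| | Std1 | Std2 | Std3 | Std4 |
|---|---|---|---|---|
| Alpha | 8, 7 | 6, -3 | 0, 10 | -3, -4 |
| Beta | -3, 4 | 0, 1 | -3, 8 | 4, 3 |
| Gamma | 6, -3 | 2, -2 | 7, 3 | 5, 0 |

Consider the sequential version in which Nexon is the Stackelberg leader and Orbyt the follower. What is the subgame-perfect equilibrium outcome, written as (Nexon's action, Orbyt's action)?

Solve by backward induction (Nexon leads).
- Alpha: Orbyt compares 7, -3, 10, -4 and picks Std3; Nexon would get 0.
- Beta: Orbyt compares 4, 1, 8, 3 and picks Std3; Nexon would get -3.
- Gamma: Orbyt compares -3, -2, 3, 0 and picks Std3; Nexon would get 7.
Nexon's induced payoffs are 0, -3, 7, so Nexon commits to Gamma. Subgame-perfect outcome: (Gamma, Std3) with payoffs (7, 3).

(Gamma, Std3)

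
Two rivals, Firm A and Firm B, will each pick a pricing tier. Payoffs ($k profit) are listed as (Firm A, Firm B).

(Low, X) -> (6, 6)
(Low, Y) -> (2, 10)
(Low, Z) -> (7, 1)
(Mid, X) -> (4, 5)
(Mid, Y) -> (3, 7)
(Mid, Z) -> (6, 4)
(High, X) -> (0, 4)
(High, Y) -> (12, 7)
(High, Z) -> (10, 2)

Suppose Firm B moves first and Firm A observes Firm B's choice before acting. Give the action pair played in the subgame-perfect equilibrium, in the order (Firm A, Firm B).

Work backward from Firm A's decision.
- X: Firm A compares 6, 4, 0 and picks Low; Firm B would get 6.
- Y: Firm A compares 2, 3, 12 and picks High; Firm B would get 7.
- Z: Firm A compares 7, 6, 10 and picks High; Firm B would get 2.
Firm B's induced payoffs are 6, 7, 2, so Firm B commits to Y. Subgame-perfect outcome: (High, Y) with payoffs (12, 7).

(High, Y)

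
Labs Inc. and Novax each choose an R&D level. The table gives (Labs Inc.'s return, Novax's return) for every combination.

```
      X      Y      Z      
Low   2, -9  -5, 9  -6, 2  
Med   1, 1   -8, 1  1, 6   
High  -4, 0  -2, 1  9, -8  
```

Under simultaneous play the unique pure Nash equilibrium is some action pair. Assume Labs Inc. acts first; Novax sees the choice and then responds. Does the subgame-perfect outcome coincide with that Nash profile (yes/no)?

no

Backward induction with Labs Inc. moving first.
- Low: BR = Y, leader payoff -5.
- Med: BR = Z, leader payoff 1.
- High: BR = Y, leader payoff -2.
Labs Inc.'s induced payoffs are -5, 1, -2, so Labs Inc. commits to Med. Subgame-perfect outcome: (Med, Z) with payoffs (1, 6).
For the simultaneous game, intersect best replies.
Labs Inc.'s best replies: X→Low; Y→High; Z→High.
Novax's best replies: Low→Y; Med→Z; High→Y.
The unique mutual best reply is (High, Y), giving (-2, 1).
Sequential outcome (Med, Z) differs from the Nash profile (High, Y).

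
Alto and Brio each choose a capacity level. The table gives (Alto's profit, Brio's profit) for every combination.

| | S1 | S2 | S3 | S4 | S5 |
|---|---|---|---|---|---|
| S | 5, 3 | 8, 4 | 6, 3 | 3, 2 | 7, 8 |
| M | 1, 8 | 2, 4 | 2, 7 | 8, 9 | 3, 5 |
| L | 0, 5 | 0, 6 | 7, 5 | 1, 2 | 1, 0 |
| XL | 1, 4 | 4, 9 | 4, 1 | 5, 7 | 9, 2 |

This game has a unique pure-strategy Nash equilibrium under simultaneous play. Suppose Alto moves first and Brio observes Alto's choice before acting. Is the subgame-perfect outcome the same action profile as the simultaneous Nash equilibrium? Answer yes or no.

Solve by backward induction (Alto leads).
- S: BR = S5, leader payoff 7.
- M: BR = S4, leader payoff 8.
- L: BR = S2, leader payoff 0.
- XL: BR = S2, leader payoff 4.
Alto's induced payoffs are 7, 8, 0, 4, so Alto commits to M. Subgame-perfect outcome: (M, S4) with payoffs (8, 9).
For the simultaneous game, intersect best replies.
Alto's best replies: S1→S; S2→S; S3→L; S4→M; S5→XL.
Brio's best replies: S→S5; M→S4; L→S2; XL→S2.
Only (M, S4) has each player best-responding; Nash payoffs (8, 9).
Sequential outcome (M, S4) coincides with the Nash profile (M, S4).

yes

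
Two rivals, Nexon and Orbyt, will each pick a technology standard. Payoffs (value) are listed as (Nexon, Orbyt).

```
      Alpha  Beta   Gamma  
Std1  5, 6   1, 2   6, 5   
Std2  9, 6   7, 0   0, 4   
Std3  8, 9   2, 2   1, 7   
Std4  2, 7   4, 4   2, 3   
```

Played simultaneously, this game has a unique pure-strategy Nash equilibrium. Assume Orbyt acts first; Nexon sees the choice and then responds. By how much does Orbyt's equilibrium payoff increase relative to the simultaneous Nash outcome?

0

Backward induction with Orbyt moving first.
- Alpha → Nexon plays Std2 (best of 5, 9, 8, 2); Orbyt gets 6.
- Beta → Nexon plays Std2 (best of 1, 7, 2, 4); Orbyt gets 0.
- Gamma → Nexon plays Std1 (best of 6, 0, 1, 2); Orbyt gets 5.
Among 6, 0, 5, the best is 6 at Alpha. Subgame-perfect outcome: (Std2, Alpha) with payoffs (9, 6).
For the simultaneous game, intersect best replies.
Nexon's best replies: Alpha→Std2; Beta→Std2; Gamma→Std1.
Orbyt's best replies: Std1→Alpha; Std2→Alpha; Std3→Alpha; Std4→Alpha.
The unique mutual best reply is (Std2, Alpha), giving (9, 6).
Orbyt's commitment gain: 6 − 6 = 0.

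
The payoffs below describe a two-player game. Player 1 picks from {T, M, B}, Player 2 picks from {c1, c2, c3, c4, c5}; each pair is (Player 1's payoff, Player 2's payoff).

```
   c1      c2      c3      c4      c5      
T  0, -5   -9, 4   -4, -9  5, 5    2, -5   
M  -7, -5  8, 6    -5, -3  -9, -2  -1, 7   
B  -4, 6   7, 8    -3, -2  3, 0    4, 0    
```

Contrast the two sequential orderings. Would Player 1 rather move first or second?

second

If Player 1 leads: Player 2's best replies are T→c4, M→c5, B→c2; Player 1's induced payoffs 5, -1, 7; outcome (B, c2), payoffs (7, 8).
If Player 2 leads: Player 1's best replies are c1→T, c2→M, c3→B, c4→T, c5→B; Player 2's induced payoffs -5, 6, -2, 5, 0; outcome (M, c2), payoffs (8, 6).
Player 1 gets 7 moving first and 8 moving second, so Player 1 prefers to move second.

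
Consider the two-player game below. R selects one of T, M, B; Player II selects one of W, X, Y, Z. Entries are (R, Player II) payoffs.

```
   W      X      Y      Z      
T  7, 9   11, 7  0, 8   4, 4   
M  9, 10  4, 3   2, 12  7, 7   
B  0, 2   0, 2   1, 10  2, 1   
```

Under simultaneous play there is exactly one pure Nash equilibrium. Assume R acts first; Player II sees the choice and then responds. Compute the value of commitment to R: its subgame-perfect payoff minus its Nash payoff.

Work backward from Player II's decision.
- T → Player II plays W (best of 9, 7, 8, 4); R gets 7.
- M → Player II plays Y (best of 10, 3, 12, 7); R gets 2.
- B → Player II plays Y (best of 2, 2, 10, 1); R gets 1.
Maximizing over 7, 2, 1, R chooses T. Subgame-perfect outcome: (T, W) with payoffs (7, 9).
Now find the simultaneous Nash equilibrium.
R's best replies: W→M; X→T; Y→M; Z→M.
Player II's best replies: T→W; M→Y; B→Y.
Only (M, Y) has each player best-responding; Nash payoffs (2, 12).
R's commitment gain: 7 − 2 = 5.

5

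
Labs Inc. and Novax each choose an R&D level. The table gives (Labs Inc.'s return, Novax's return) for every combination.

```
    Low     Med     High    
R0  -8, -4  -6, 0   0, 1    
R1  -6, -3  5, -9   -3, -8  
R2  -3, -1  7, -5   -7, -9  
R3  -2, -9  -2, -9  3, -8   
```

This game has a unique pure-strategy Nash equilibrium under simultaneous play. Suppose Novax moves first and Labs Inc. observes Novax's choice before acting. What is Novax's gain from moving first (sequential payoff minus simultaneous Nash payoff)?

Backward induction with Novax moving first.
- Low: Labs Inc. compares -8, -6, -3, -2 and picks R3; Novax would get -9.
- Med: Labs Inc. compares -6, 5, 7, -2 and picks R2; Novax would get -5.
- High: Labs Inc. compares 0, -3, -7, 3 and picks R3; Novax would get -8.
Maximizing over -9, -5, -8, Novax chooses Med. Subgame-perfect outcome: (R2, Med) with payoffs (7, -5).
For the simultaneous game, intersect best replies.
Labs Inc.'s best replies: Low→R3; Med→R2; High→R3.
Novax's best replies: R0→High; R1→Low; R2→Low; R3→High.
Only (R3, High) has each player best-responding; Nash payoffs (3, -8).
Novax's commitment gain: -5 − -8 = 3.

3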